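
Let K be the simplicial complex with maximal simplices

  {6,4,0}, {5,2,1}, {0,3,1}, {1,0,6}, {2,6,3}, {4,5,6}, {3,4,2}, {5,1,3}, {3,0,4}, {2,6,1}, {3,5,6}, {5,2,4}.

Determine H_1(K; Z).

Fix the vertex order 0 < 1 < 2 < 3 < 4 < 5 < 6 and write every simplex with vertices in increasing order. Then dim K = 2 and the simplices of K are:

  0-simplices (7): [0], [1], [2], [3], [4], [5], [6]
  1-simplices (18): [0,1], [0,3], [0,4], [0,6], [1,2], [1,3], [1,5], [1,6], [2,3], [2,4], [2,5], [2,6], [3,4], [3,5], [3,6], [4,5], [4,6], [5,6]
  2-simplices (12): [0,1,3], [0,1,6], [0,3,4], [0,4,6], [1,2,5], [1,2,6], [1,3,5], [2,3,4], [2,3,6], [2,4,5], [3,5,6], [4,5,6]

Hence C_0 ≅ Z^7, C_1 ≅ Z^18, C_2 ≅ Z^12.

∂_1: C_1 → C_0 is given by ∂[p,q] = [q] − [p].
The 7×18 boundary matrix has rank 6 and Smith normal form diag(1,1,1,1,1,1).

∂_2: C_2 → C_1 sends each 2-simplex [p,q,r] to [q,r] − [p,r] + [p,q]. For instance
  ∂[0,1,6] = [1,6] − [0,6] + [0,1],
  ∂[2,4,5] = [4,5] − [2,5] + [2,4].
This gives a 18×12 integer matrix of rank 12; reducing to Smith normal form yields diagonal entries (1,1,1,1,1,1,1,1,1,1,1,2).

From H_k ≅ ker(∂_k) / im(∂_{k+1}) we obtain:

  H_1: rank ker ∂_1 − rank ∂_2 = (18 − 6) − 12 = 0, and ∂_2 has invariant factor 2 > 1, so H_1 ≅ Z_2.

H_1 ≅ Z_2.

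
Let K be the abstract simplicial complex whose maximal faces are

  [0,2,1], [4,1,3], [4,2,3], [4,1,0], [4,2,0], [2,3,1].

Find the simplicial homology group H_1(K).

H_1 = 0.

Fix the vertex order 0 < 1 < 2 < 3 < 4 and write every simplex with vertices in increasing order. Then dim K = 2 and the simplices of K are:

  0-simplices (5): [0], [1], [2], [3], [4]
  1-simplices (9): [0,1], [0,2], [0,4], [1,2], [1,3], [1,4], [2,3], [2,4], [3,4]
  2-simplices (6): [0,1,2], [0,1,4], [0,2,4], [1,2,3], [1,3,4], [2,3,4]

giving chain groups C_0 ≅ Z^5, C_1 ≅ Z^9, C_2 ≅ Z^6.

∂_1: C_1 → C_0 is given by ∂[p,q] = [q] − [p].
As a 5×9 matrix over Z this has rank 4, with invariant factors (1,1,1,1).

Boundary ∂_2: C_2 → C_1 acts by ∂[p,q,r] = [q,r] − [p,r] + [p,q]. For instance
  ∂[1,3,4] = [3,4] − [1,4] + [1,3],
  ∂[0,2,4] = [2,4] − [0,4] + [0,2].
The 9×6 boundary matrix has rank 5 and Smith normal form diag(1,1,1,1,1).

Now H_k = ker ∂_k / im ∂_{k+1}, so:

  H_1: rank ker ∂_1 − rank ∂_2 = (9 − 4) − 5 = 0, and the invariant factors of ∂_2 are all 1, so H_1 = 0.

(K is a triangulation of the 2-sphere S^2.)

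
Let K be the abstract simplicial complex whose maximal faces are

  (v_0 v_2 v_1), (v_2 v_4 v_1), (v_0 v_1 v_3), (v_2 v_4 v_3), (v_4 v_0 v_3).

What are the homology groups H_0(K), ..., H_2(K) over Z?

Order the vertices as v_0 < v_1 < v_2 < v_3 < v_4. Listing each simplex with vertices in this order, K has dimension 2 with simplices:

  0-simplices (5): [v_0], [v_1], [v_2], [v_3], [v_4]
  1-simplices (10): [v_0,v_1], [v_0,v_2], [v_0,v_3], [v_0,v_4], [v_1,v_2], [v_1,v_3], [v_1,v_4], [v_2,v_3], [v_2,v_4], [v_3,v_4]
  2-simplices (5): [v_0,v_1,v_2], [v_0,v_1,v_3], [v_0,v_3,v_4], [v_1,v_2,v_4], [v_2,v_3,v_4]

Hence C_0 ≅ Z^5, C_1 ≅ Z^10, C_2 ≅ Z^5.

Boundary ∂_1: C_1 → C_0 sends each edge [p,q] (with p < q) to q − p. For instance
  ∂[v_3,v_4] = [v_4] − [v_3].
The resulting 5×10 matrix has rank 4, and its Smith normal form has invariant factors (1,1,1,1).

∂_2: C_2 → C_1 sends each 2-simplex [p,q,r] to [q,r] − [p,r] + [p,q]. For instance
  ∂[v_0,v_1,v_2] = [v_1,v_2] − [v_0,v_2] + [v_0,v_1],
  ∂[v_0,v_3,v_4] = [v_3,v_4] − [v_0,v_4] + [v_0,v_3].
The resulting 10×5 matrix has rank 5, and its Smith normal form has invariant factors (1,1,1,1,1).

Now H_k = ker ∂_k / im ∂_{k+1}, so:

  H_0: rank C_0 − rank ∂_1 = 5 − 4 = 1, and the invariant factors of ∂_1 are all 1, so H_0 = Z.
  H_1: rank ker ∂_1 − rank ∂_2 = (10 − 4) − 5 = 1, and the invariant factors of ∂_2 are all 1, so H_1 = Z.
  H_2: rank ker ∂_2 − rank ∂_3 = (5 − 5) − 0 = 0, and there is no ∂_3, so H_2 = 0.

As a check, the Euler characteristic is 5 − 10 + 5 = 0, which agrees with 1 − 1 + 0 = 0.
(K is a triangulation of the Möbius band.)

H_0 = Z,  H_1 = Z,  H_2 = 0.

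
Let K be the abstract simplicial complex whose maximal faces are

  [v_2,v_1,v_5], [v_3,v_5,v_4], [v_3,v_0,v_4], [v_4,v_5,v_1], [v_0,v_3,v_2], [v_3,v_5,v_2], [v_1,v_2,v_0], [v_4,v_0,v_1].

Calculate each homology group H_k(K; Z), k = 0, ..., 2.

H_0 ≅ Z,  H_1 = 0,  H_2 ≅ Z.

Take the total order v_0 < v_1 < v_2 < v_3 < v_4 < v_5 on the vertex set. Then K (dimension 2) consists of the simplices:

  0-simplices (6): [v_0], [v_1], [v_2], [v_3], [v_4], [v_5]
  1-simplices (12): [v_0,v_1], [v_0,v_2], [v_0,v_3], [v_0,v_4], [v_1,v_2], [v_1,v_4], [v_1,v_5], [v_2,v_3], [v_2,v_5], [v_3,v_4], [v_3,v_5], [v_4,v_5]
  2-simplices (8): [v_0,v_1,v_2], [v_0,v_1,v_4], [v_0,v_2,v_3], [v_0,v_3,v_4], [v_1,v_2,v_5], [v_1,v_4,v_5], [v_2,v_3,v_5], [v_3,v_4,v_5]

so the chain groups are C_0 ≅ Z^6, C_1 ≅ Z^12, C_2 ≅ Z^8.

∂_1: C_1 → C_0 maps an edge to its endpoints' difference, ∂[p,q] = q − p.
As a 6×12 matrix over Z this has rank 5, with invariant factors (1,1,1,1,1).

∂_2: C_2 → C_1 acts by ∂[p,q,r] = [q,r] − [p,r] + [p,q]. For instance
  ∂[v_1,v_4,v_5] = [v_4,v_5] − [v_1,v_5] + [v_1,v_4],
  ∂[v_1,v_2,v_5] = [v_2,v_5] − [v_1,v_5] + [v_1,v_2].
The 12×8 boundary matrix has rank 7 and Smith normal form diag(1,1,1,1,1,1,1).

Now H_k = ker ∂_k / im ∂_{k+1}, so:

  H_0: rank C_0 − rank ∂_1 = 6 − 5 = 1, and the invariant factors of ∂_1 are all 1, so H_0 ≅ Z.
  H_1: rank ker ∂_1 − rank ∂_2 = (12 − 5) − 7 = 0, and the invariant factors of ∂_2 are all 1, so H_1 ≅ 0.
  H_2: rank ker ∂_2 − rank ∂_3 = (8 − 7) − 0 = 1, and there is no ∂_3, so H_2 ≅ Z.

As a check, the Euler characteristic is 6 − 12 + 8 = 2, which agrees with 1 − 0 + 1 = 2.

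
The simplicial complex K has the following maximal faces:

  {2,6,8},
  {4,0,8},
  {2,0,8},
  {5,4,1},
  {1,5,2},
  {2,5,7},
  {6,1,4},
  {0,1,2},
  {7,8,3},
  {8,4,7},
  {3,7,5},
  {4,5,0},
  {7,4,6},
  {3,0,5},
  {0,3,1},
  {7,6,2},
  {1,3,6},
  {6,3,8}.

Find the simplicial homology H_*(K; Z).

H_0 = Z,  H_1 = Z × Z/2,  H_2 = 0.

Order the vertices as 0 < 1 < 2 < 3 < 4 < 5 < 6 < 7 < 8. Listing each simplex with vertices in this order, K has dimension 2 with simplices:

  0-simplices (9): [0], [1], [2], [3], [4], [5], [6], [7], [8]
  1-simplices (27): (27 of them)
  2-simplices (18): [0,1,2], [0,1,3], [0,2,8], [0,3,5], [0,4,5], [0,4,8], [1,2,5], [1,3,6], [1,4,5], [1,4,6], [2,5,7], [2,6,7], [2,6,8], [3,5,7], [3,6,8], [3,7,8], [4,6,7], [4,7,8]

giving chain groups C_0 ≅ Z^9, C_1 ≅ Z^27, C_2 ≅ Z^18.

Boundary ∂_1: C_1 → C_0 maps an edge to its endpoints' difference, ∂[p,q] = q − p.
The 9×27 boundary matrix has rank 8 and Smith normal form diag(1,1,1,1,1,1,1,1).

Boundary ∂_2: C_2 → C_1 acts by ∂[p,q,r] = [q,r] − [p,r] + [p,q]. For instance
  ∂[4,7,8] = [7,8] − [4,8] + [4,7],
  ∂[0,2,8] = [2,8] − [0,8] + [0,2].
The 27×18 boundary matrix has rank 18 and Smith normal form diag(1,1,1,1,1,1,1,1,1,1,1,1,1,1,1,1,1,2).

Reading off H_k = ker ∂_k / im ∂_{k+1}:

  H_0: rank C_0 − rank ∂_1 = 9 − 8 = 1, and the invariant factors of ∂_1 are all 1, so H_0 ≅ Z.
  H_1: rank ker ∂_1 − rank ∂_2 = (27 − 8) − 18 = 1, and ∂_2 has invariant factor 2 > 1, so H_1 ≅ Z × Z/2.
  H_2: rank ker ∂_2 − rank ∂_3 = (18 − 18) − 0 = 0, and there is no ∂_3, so H_2 ≅ 0.

(K is a triangulation of the Klein bottle.)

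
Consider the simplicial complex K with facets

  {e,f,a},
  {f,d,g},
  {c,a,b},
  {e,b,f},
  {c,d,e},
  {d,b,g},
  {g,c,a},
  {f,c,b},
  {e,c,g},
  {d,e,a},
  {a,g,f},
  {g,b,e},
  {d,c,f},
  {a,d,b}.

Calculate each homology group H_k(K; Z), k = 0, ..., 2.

We work with the vertex ordering a < b < c < d < e < f < g. The simplices of K, each written with vertices in increasing order, are:

  0-simplices (7): a, b, c, d, e, f, g
  1-simplices (21): ab, ac, ad, ae, af, ag, bc, bd, be, bf, bg, cd, ce, cf, cg, de, df, dg, ef, eg, fg
  2-simplices (14): abc, abd, acg, ade, aef, afg, bcf, bdg, bef, beg, cde, cdf, ceg, dfg

so the chain groups are C_0 ≅ Z^7, C_1 ≅ Z^21, C_2 ≅ Z^14.

The boundary map ∂_1: C_1 → C_0 is given by ∂[p,q] = [q] − [p]. For instance
  ∂ab = b − a.
The resulting 7×21 matrix has rank 6, and its Smith normal form has invariant factors (1,1,1,1,1,1).

Boundary ∂_2: C_2 → C_1 maps a triangle to the signed sum of its edges. For instance
  ∂aef = ef − af + ae,
  ∂dfg = fg − dg + df.
As a 21×14 matrix over Z this has rank 13, with invariant factors (1,1,1,1,1,1,1,1,1,1,1,1,1).

Now H_k = ker ∂_k / im ∂_{k+1}, so:

  H_0: rank C_0 − rank ∂_1 = 7 − 6 = 1, and the invariant factors of ∂_1 are all 1, so H_0 = Z.
  H_1: rank ker ∂_1 − rank ∂_2 = (21 − 6) − 13 = 2, and the invariant factors of ∂_2 are all 1, so H_1 = Z^2.
  H_2: rank ker ∂_2 − rank ∂_3 = (14 − 13) − 0 = 1, and there is no ∂_3, so H_2 = Z.

As a check, the Euler characteristic is 7 − 21 + 14 = 0, which agrees with 1 − 2 + 1 = 0.
(K is a triangulation of the torus T^2.)

H_0 ≅ Z,  H_1 ≅ Z^2,  H_2 ≅ Z.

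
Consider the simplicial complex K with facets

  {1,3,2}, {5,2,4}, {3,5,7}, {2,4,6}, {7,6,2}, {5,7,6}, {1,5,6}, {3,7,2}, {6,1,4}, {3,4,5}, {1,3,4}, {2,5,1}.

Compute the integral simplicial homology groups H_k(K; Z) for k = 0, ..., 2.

Fix the vertex order 1 < 2 < 3 < 4 < 5 < 6 < 7 and write every simplex with vertices in increasing order. Then dim K = 2 and the simplices of K are:

  0-simplices (7): [1], [2], [3], [4], [5], [6], [7]
  1-simplices (18): [1,2], [1,3], [1,4], [1,5], [1,6], [2,3], [2,4], [2,5], [2,6], [2,7], [3,4], [3,5], [3,7], [4,5], [4,6], [5,6], [5,7], [6,7]
  2-simplices (12): [1,2,3], [1,2,5], [1,3,4], [1,4,6], [1,5,6], [2,3,7], [2,4,5], [2,4,6], [2,6,7], [3,4,5], [3,5,7], [5,6,7]

Hence C_0 ≅ Z^7, C_1 ≅ Z^18, C_2 ≅ Z^12.

∂_1: C_1 → C_0 is given by ∂[p,q] = [q] − [p].
The resulting 7×18 matrix has rank 6, and its Smith normal form has invariant factors (1,1,1,1,1,1).

The boundary map ∂_2: C_2 → C_1 sends each 2-simplex [p,q,r] to [q,r] − [p,r] + [p,q]. For instance
  ∂[1,2,5] = [2,5] − [1,5] + [1,2],
  ∂[1,5,6] = [5,6] − [1,6] + [1,5].
The resulting 18×12 matrix has rank 12, and its Smith normal form has invariant factors (1,1,1,1,1,1,1,1,1,1,1,2).

From H_k ≅ ker(∂_k) / im(∂_{k+1}) we obtain:

  H_0: rank C_0 − rank ∂_1 = 7 − 6 = 1, and the invariant factors of ∂_1 are all 1, so H_0 = Z.
  H_1: rank ker ∂_1 − rank ∂_2 = (18 − 6) − 12 = 0, and ∂_2 has invariant factor 2 > 1, so H_1 = Z/2.
  H_2: rank ker ∂_2 − rank ∂_3 = (12 − 12) − 0 = 0, and there is no ∂_3, so H_2 = 0.

H_0 ≅ Z,  H_1 ≅ Z/2,  H_2 = 0.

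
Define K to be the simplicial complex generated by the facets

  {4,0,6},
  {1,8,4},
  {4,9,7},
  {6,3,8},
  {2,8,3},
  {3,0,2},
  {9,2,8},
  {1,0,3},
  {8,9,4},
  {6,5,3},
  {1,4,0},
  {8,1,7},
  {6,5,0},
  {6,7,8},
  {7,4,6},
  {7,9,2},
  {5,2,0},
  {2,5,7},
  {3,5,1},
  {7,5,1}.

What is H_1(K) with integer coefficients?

H_1 = Z ⊕ Z/2.

We work with the vertex ordering 0 < 1 < 2 < 3 < 4 < 5 < 6 < 7 < 8 < 9. The simplices of K, each written with vertices in increasing order, are:

  0-simplices (10): [0], [1], [2], [3], [4], [5], [6], [7], [8], [9]
  1-simplices (30): (30 of them)
  2-simplices (20): (20 of them)

Hence C_0 ≅ Z^10, C_1 ≅ Z^30, C_2 ≅ Z^20.

Boundary ∂_1: C_1 → C_0 maps an edge to its endpoints' difference, ∂[p,q] = q − p. For instance
  ∂[4,9] = [9] − [4].
The 10×30 boundary matrix has rank 9 and Smith normal form diag(1,1,1,1,1,1,1,1,1).

The boundary map ∂_2: C_2 → C_1 acts by ∂[p,q,r] = [q,r] − [p,r] + [p,q]. For instance
  ∂[4,7,9] = [7,9] − [4,9] + [4,7],
  ∂[1,5,7] = [5,7] − [1,7] + [1,5].
The 30×20 boundary matrix has rank 20 and Smith normal form diag(1,1,1,1,1,1,1,1,1,1,1,1,1,1,1,1,1,1,1,2).

Now H_k = ker ∂_k / im ∂_{k+1}, so:

  H_1: rank ker ∂_1 − rank ∂_2 = (30 − 9) − 20 = 1, and ∂_2 has invariant factor 2 > 1, so H_1 ≅ Z ⊕ Z/2.

(K is a triangulation of the Klein bottle.)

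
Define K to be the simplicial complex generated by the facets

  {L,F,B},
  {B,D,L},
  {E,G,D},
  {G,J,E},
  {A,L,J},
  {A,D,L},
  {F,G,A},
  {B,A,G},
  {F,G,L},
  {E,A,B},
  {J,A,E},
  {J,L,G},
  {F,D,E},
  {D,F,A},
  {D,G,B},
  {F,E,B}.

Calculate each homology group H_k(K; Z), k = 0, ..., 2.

Order the vertices as A < B < D < E < F < G < J < L. Listing each simplex with vertices in this order, K has dimension 2 with simplices:

  0-simplices (8): A, B, D, E, F, G, J, L
  1-simplices (24): AB, AD, AE, AF, AG, AJ, AL, BD, BE, BF, BG, BL, DE, DF, DG, DL, EF, EG, EJ, FG, FL, GJ, GL, JL
  2-simplices (16): ABE, ABG, ADF, ADL, AEJ, AFG, AJL, BDG, BDL, BEF, BFL, DEF, DEG, EGJ, FGL, GJL

so the chain groups are C_0 ≅ Z^8, C_1 ≅ Z^24, C_2 ≅ Z^16.

The boundary map ∂_1: C_1 → C_0 is given by ∂[p,q] = [q] − [p].
The 8×24 boundary matrix has rank 7 and Smith normal form diag(1,1,1,1,1,1,1).

The boundary map ∂_2: C_2 → C_1 acts by ∂[p,q,r] = [q,r] − [p,r] + [p,q]. For instance
  ∂ABG = BG − AG + AB,
  ∂BEF = EF − BF + BE.
This gives a 24×16 integer matrix of rank 15; reducing to Smith normal form yields diagonal entries (1,1,1,1,1,1,1,1,1,1,1,1,1,1,1).

Computing H_k = (kernel of ∂_k) / (image of ∂_{k+1}):

  H_0: rank C_0 − rank ∂_1 = 8 − 7 = 1, and the invariant factors of ∂_1 are all 1, so H_0 ≅ Z.
  H_1: rank ker ∂_1 − rank ∂_2 = (24 − 7) − 15 = 2, and the invariant factors of ∂_2 are all 1, so H_1 ≅ Z^2.
  H_2: rank ker ∂_2 − rank ∂_3 = (16 − 15) − 0 = 1, and there is no ∂_3, so H_2 ≅ Z.

As a check, the Euler characteristic is 8 − 24 + 16 = 0, which agrees with 1 − 2 + 1 = 0.
(K is a triangulation of the torus T^2.)

H_0 ≅ Z,  H_1 ≅ Z^2,  H_2 ≅ Z.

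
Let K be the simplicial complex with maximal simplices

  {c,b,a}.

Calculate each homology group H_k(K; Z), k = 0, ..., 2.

H_0 = Z,  H_1 = 0,  H_2 = 0.

Take the total order a < b < c on the vertex set. Then K (dimension 2) consists of the simplices:

  0-simplices (3): a, b, c
  1-simplices (3): ab, ac, bc
  2-simplices (1): abc

Hence C_0 ≅ Z^3, C_1 ≅ Z^3, C_2 ≅ Z^1.

∂_1: C_1 → C_0 maps an edge to its endpoints' difference, ∂[p,q] = q − p.
As a 3×3 matrix over Z this has rank 2, with invariant factors (1,1).

Boundary ∂_2: C_2 → C_1 maps a triangle to the signed sum of its edges. For instance
  ∂abc = bc − ac + ab.
The resulting 3×1 matrix has rank 1, and its Smith normal form has invariant factors (1).

From H_k ≅ ker(∂_k) / im(∂_{k+1}) we obtain:

  H_0: rank C_0 − rank ∂_1 = 3 − 2 = 1, and the invariant factors of ∂_1 are all 1, so H_0 = Z.
  H_1: rank ker ∂_1 − rank ∂_2 = (3 − 2) − 1 = 0, and the invariant factors of ∂_2 are all 1, so H_1 = 0.
  H_2: rank ker ∂_2 − rank ∂_3 = (1 − 1) − 0 = 0, and there is no ∂_3, so H_2 = 0.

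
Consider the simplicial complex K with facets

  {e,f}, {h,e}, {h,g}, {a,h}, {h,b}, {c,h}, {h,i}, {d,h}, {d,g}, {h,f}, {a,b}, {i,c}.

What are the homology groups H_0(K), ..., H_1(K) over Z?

H_0 = Z,  H_1 = Z^4.

Order the vertices as a < b < c < d < e < f < g < h < i. Listing each simplex with vertices in this order, K has dimension 1 with simplices:

  0-simplices (9): a, b, c, d, e, f, g, h, i
  1-simplices (12): ab, ah, bh, ch, ci, dg, dh, ef, eh, fh, gh, hi

Hence C_0 ≅ Z^9, C_1 ≅ Z^12.

Boundary ∂_1: C_1 → C_0 sends each edge [p,q] (with p < q) to q − p. For instance
  ∂ah = h − a.
The 9×12 boundary matrix has rank 8 and Smith normal form diag(1,1,1,1,1,1,1,1).

Computing H_k = (kernel of ∂_k) / (image of ∂_{k+1}):

  H_0: rank C_0 − rank ∂_1 = 9 − 8 = 1, and the invariant factors of ∂_1 are all 1, so H_0 = Z.
  H_1: rank ker ∂_1 − rank ∂_2 = (12 − 8) − 0 = 4, and there is no ∂_2, so H_1 = Z^4.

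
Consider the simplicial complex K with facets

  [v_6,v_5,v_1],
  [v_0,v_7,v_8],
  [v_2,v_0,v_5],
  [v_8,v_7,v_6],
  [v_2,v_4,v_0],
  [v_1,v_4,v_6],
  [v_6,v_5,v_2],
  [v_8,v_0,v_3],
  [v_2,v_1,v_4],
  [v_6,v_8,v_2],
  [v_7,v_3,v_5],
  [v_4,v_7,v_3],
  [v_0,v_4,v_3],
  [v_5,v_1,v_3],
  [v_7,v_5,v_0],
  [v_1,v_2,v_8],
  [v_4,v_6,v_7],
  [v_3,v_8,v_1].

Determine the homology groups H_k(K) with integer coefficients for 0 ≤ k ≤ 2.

Take the total order v_0 < v_1 < v_2 < v_3 < v_4 < v_5 < v_6 < v_7 < v_8 on the vertex set. Then K (dimension 2) consists of the simplices:

  0-simplices (9): [v_0], [v_1], [v_2], [v_3], [v_4], [v_5], [v_6], [v_7], [v_8]
  1-simplices (27): (27 of them)
  2-simplices (18): (18 of them)

so the chain groups are C_0 ≅ Z^9, C_1 ≅ Z^27, C_2 ≅ Z^18.

Boundary ∂_1: C_1 → C_0 sends each edge [p,q] (with p < q) to q − p.
As a 9×27 matrix over Z this has rank 8, with invariant factors (1,1,1,1,1,1,1,1).

The boundary map ∂_2: C_2 → C_1 maps a triangle to the signed sum of its edges. For instance
  ∂[v_4,v_6,v_7] = [v_6,v_7] − [v_4,v_7] + [v_4,v_6],
  ∂[v_6,v_7,v_8] = [v_7,v_8] − [v_6,v_8] + [v_6,v_7].
The 27×18 boundary matrix has rank 18 and Smith normal form diag(1,1,1,1,1,1,1,1,1,1,1,1,1,1,1,1,1,2).

Computing H_k = (kernel of ∂_k) / (image of ∂_{k+1}):

  H_0: rank C_0 − rank ∂_1 = 9 − 8 = 1, and the invariant factors of ∂_1 are all 1, so H_0 = Z.
  H_1: rank ker ∂_1 − rank ∂_2 = (27 − 8) − 18 = 1, and ∂_2 has invariant factor 2 > 1, so H_1 = Z ⊕ Z/2Z.
  H_2: rank ker ∂_2 − rank ∂_3 = (18 − 18) − 0 = 0, and there is no ∂_3, so H_2 = 0.

H_0 ≅ Z,  H_1 ≅ Z ⊕ Z/2Z,  H_2 = 0.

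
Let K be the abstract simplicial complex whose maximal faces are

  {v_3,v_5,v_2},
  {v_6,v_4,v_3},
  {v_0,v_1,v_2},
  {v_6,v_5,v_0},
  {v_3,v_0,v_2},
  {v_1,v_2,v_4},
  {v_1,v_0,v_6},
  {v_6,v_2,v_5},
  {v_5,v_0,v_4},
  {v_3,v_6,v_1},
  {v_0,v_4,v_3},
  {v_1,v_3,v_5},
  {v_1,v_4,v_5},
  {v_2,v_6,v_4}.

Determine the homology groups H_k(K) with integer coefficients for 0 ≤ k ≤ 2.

H_0 ≅ Z,  H_1 ≅ Z^2,  H_2 ≅ Z.

K has 7 vertices, 21 edges, 14 triangles.
rank ∂_0 = 0, rank ∂_1 = 6 ⇒ b_0 = 7 − 0 − 6 = 1; all invariant factors of ∂_1 are 1 so no torsion. So H_0 = Z.
rank ∂_1 = 6, rank ∂_2 = 13 ⇒ b_1 = 21 − 6 − 13 = 2; all invariant factors of ∂_2 are 1 so no torsion. So H_1 = Z^2.
rank ∂_2 = 13, rank ∂_3 = 0 ⇒ b_2 = 14 − 13 − 0 = 1. So H_2 = Z.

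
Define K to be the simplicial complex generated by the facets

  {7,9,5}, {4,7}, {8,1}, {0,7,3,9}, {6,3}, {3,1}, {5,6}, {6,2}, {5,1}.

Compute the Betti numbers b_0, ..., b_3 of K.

K has 10 vertices, 15 edges, 5 triangles, 1 3-simplex.
rank ∂_0 = 0, rank ∂_1 = 9 ⇒ b_0 = 10 − 0 − 9 = 1; all invariant factors of ∂_1 are 1 so no torsion. So H_0 = Z.
rank ∂_1 = 9, rank ∂_2 = 4 ⇒ b_1 = 15 − 9 − 4 = 2; all invariant factors of ∂_2 are 1 so no torsion. So H_1 = Z^2.
rank ∂_2 = 4, rank ∂_3 = 1 ⇒ b_2 = 5 − 4 − 1 = 0; all invariant factors of ∂_3 are 1 so no torsion. So H_2 = 0.
rank ∂_3 = 1, rank ∂_4 = 0 ⇒ b_3 = 1 − 1 − 0 = 0. So H_3 = 0.

b_0 = 1, b_1 = 2, b_2 = 0, b_3 = 0.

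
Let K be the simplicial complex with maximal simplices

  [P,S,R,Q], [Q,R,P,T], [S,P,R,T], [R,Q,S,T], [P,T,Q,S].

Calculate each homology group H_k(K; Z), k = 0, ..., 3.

H_0 = Z,  H_1 = 0,  H_2 = 0,  H_3 = Z.

Fix the vertex order P < Q < R < S < T and write every simplex with vertices in increasing order. Then dim K = 3 and the simplices of K are:

  0-simplices (5): P, Q, R, S, T
  1-simplices (10): PQ, PR, PS, PT, QR, QS, QT, RS, RT, ST
  2-simplices (10): PQR, PQS, PQT, PRS, PRT, PST, QRS, QRT, QST, RST
  3-simplices (5): PQRS, PQRT, PQST, PRST, QRST

Hence C_0 ≅ Z^5, C_1 ≅ Z^10, C_2 ≅ Z^10, C_3 ≅ Z^5.

The boundary map ∂_1: C_1 → C_0 is given by ∂[p,q] = [q] − [p]. For instance
  ∂QR = R − Q.
The 5×10 boundary matrix has rank 4 and Smith normal form diag(1,1,1,1).

The boundary map ∂_2: C_2 → C_1 maps a triangle to the signed sum of its edges. For instance
  ∂QRS = RS − QS + QR,
  ∂PRT = RT − PT + PR.
As a 10×10 matrix over Z this has rank 6, with invariant factors (1,1,1,1,1,1).

The boundary map ∂_3: C_3 → C_2 sends each 3-simplex σ to the alternating sum Σ_i (−1)^i (σ with its i-th vertex removed). For instance
  ∂PQST = QST − PST + PQT − PQS,
  ∂PRST = RST − PST + PRT − PRS.
The resulting 10×5 matrix has rank 4, and its Smith normal form has invariant factors (1,1,1,1).

Reading off H_k = ker ∂_k / im ∂_{k+1}:

  H_0: rank C_0 − rank ∂_1 = 5 − 4 = 1, and the invariant factors of ∂_1 are all 1, so H_0 = Z.
  H_1: rank ker ∂_1 − rank ∂_2 = (10 − 4) − 6 = 0, and the invariant factors of ∂_2 are all 1, so H_1 = 0.
  H_2: rank ker ∂_2 − rank ∂_3 = (10 − 6) − 4 = 0, and the invariant factors of ∂_3 are all 1, so H_2 = 0.
  H_3: rank ker ∂_3 − rank ∂_4 = (5 − 4) − 0 = 1, and there is no ∂_4, so H_3 = Z.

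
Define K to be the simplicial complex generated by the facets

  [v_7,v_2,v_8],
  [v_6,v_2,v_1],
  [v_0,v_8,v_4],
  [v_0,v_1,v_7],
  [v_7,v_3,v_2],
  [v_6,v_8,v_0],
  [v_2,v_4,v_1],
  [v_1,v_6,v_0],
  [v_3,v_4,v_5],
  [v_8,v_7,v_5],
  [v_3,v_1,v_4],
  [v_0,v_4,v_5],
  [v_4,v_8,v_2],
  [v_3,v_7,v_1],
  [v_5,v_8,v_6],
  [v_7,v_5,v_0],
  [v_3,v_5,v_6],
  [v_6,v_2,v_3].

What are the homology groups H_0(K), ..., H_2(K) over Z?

Order the vertices as v_0 < v_1 < v_2 < v_3 < v_4 < v_5 < v_6 < v_7 < v_8. Listing each simplex with vertices in this order, K has dimension 2 with simplices:

  0-simplices (9): [v_0], [v_1], [v_2], [v_3], [v_4], [v_5], [v_6], [v_7], [v_8]
  1-simplices (27): (27 of them)
  2-simplices (18): (18 of them)

Hence C_0 ≅ Z^9, C_1 ≅ Z^27, C_2 ≅ Z^18.

∂_1: C_1 → C_0 is given by ∂[p,q] = [q] − [p].
This gives a 9×27 integer matrix of rank 8; reducing to Smith normal form yields diagonal entries (1,1,1,1,1,1,1,1).

The boundary map ∂_2: C_2 → C_1 acts by ∂[p,q,r] = [q,r] − [p,r] + [p,q]. For instance
  ∂[v_0,v_6,v_8] = [v_6,v_8] − [v_0,v_8] + [v_0,v_6],
  ∂[v_0,v_1,v_6] = [v_1,v_6] − [v_0,v_6] + [v_0,v_1].
This gives a 27×18 integer matrix of rank 18; reducing to Smith normal form yields diagonal entries (1,1,1,1,1,1,1,1,1,1,1,1,1,1,1,1,1,2).

Reading off H_k = ker ∂_k / im ∂_{k+1}:

  H_0: rank C_0 − rank ∂_1 = 9 − 8 = 1, and the invariant factors of ∂_1 are all 1, so H_0 ≅ Z.
  H_1: rank ker ∂_1 − rank ∂_2 = (27 − 8) − 18 = 1, and ∂_2 has invariant factor 2 > 1, so H_1 ≅ Z ⊕ Z/2.
  H_2: rank ker ∂_2 − rank ∂_3 = (18 − 18) − 0 = 0, and there is no ∂_3, so H_2 ≅ 0.

As a check, the Euler characteristic is 9 − 27 + 18 = 0, which agrees with 1 − 1 + 0 = 0.

H_0 = Z,  H_1 = Z ⊕ Z/2,  H_2 = 0.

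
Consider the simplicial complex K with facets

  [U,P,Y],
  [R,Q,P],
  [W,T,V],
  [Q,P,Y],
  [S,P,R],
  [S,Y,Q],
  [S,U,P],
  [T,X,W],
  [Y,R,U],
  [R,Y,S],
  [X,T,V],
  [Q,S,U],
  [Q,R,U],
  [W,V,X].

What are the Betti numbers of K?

We work with the vertex ordering P < Q < R < S < T < U < V < W < X < Y. The simplices of K, each written with vertices in increasing order, are:

  0-simplices (10): P, Q, R, S, T, U, V, W, X, Y
  1-simplices (21): PQ, PR, PS, PU, PY, QR, QS, QU, QY, RS, RU, RY, SU, SY, TV, TW, TX, UY, VW, VX, WX
  2-simplices (14): PQR, PQY, PRS, PSU, PUY, QRU, QSU, QSY, RSY, RUY, TVW, TVX, TWX, VWX

so the chain groups are C_0 ≅ Z^10, C_1 ≅ Z^21, C_2 ≅ Z^14.

The boundary map ∂_1: C_1 → C_0 is given by ∂[p,q] = [q] − [p]. For instance
  ∂WX = X − W.
As a 10×21 matrix over Z this has rank 8, with invariant factors (1,1,1,1,1,1,1,1).

Boundary ∂_2: C_2 → C_1 sends each 2-simplex [p,q,r] to [q,r] − [p,r] + [p,q]. For instance
  ∂PQY = QY − PY + PQ,
  ∂QRU = RU − QU + QR.
As a 21×14 matrix over Z this has rank 13, with invariant factors (1,1,1,1,1,1,1,1,1,1,1,1,2).

From H_k ≅ ker(∂_k) / im(∂_{k+1}) we obtain:

  H_0: rank C_0 − rank ∂_1 = 10 − 8 = 2, and the invariant factors of ∂_1 are all 1, so H_0 ≅ Z^2.
  H_1: rank ker ∂_1 − rank ∂_2 = (21 − 8) − 13 = 0, and ∂_2 has invariant factor 2 > 1, so H_1 ≅ Z/2.
  H_2: rank ker ∂_2 − rank ∂_3 = (14 − 13) − 0 = 1, and there is no ∂_3, so H_2 ≅ Z.

(K is a triangulation of the disjoint union of the 2-sphere S^2 and the real projective plane RP^2.)

Hence the Betti numbers are b_0 = 2, b_1 = 0, b_2 = 1.

b_0 = 2, b_1 = 0, b_2 = 1.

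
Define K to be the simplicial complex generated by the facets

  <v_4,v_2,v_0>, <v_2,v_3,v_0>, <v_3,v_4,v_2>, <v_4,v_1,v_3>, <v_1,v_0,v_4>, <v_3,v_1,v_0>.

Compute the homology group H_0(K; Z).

We work with the vertex ordering v_0 < v_1 < v_2 < v_3 < v_4. The simplices of K, each written with vertices in increasing order, are:

  0-simplices (5): [v_0], [v_1], [v_2], [v_3], [v_4]
  1-simplices (9): [v_0,v_1], [v_0,v_2], [v_0,v_3], [v_0,v_4], [v_1,v_3], [v_1,v_4], [v_2,v_3], [v_2,v_4], [v_3,v_4]
  2-simplices (6): [v_0,v_1,v_3], [v_0,v_1,v_4], [v_0,v_2,v_3], [v_0,v_2,v_4], [v_1,v_3,v_4], [v_2,v_3,v_4]

Hence C_0 ≅ Z^5, C_1 ≅ Z^9, C_2 ≅ Z^6.

The boundary map ∂_1: C_1 → C_0 maps an edge to its endpoints' difference, ∂[p,q] = q − p.
As a 5×9 matrix over Z this has rank 4, with invariant factors (1,1,1,1).

∂_2: C_2 → C_1 acts by ∂[p,q,r] = [q,r] − [p,r] + [p,q]. For instance
  ∂[v_0,v_1,v_3] = [v_1,v_3] − [v_0,v_3] + [v_0,v_1],
  ∂[v_0,v_2,v_3] = [v_2,v_3] − [v_0,v_3] + [v_0,v_2].
The resulting 9×6 matrix has rank 5, and its Smith normal form has invariant factors (1,1,1,1,1).

Now H_k = ker ∂_k / im ∂_{k+1}, so:

  H_0: rank C_0 − rank ∂_1 = 5 − 4 = 1, and the invariant factors of ∂_1 are all 1, so H_0 ≅ Z.

H_0 = Z.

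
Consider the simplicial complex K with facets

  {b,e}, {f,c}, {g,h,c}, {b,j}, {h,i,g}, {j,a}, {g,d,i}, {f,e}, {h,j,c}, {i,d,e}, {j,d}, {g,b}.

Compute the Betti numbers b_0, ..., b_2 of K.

b_0 = 1, b_1 = 4, b_2 = 0.

Fix the vertex order a < b < c < d < e < f < g < h < i < j and write every simplex with vertices in increasing order. Then dim K = 2 and the simplices of K are:

  0-simplices (10): a, b, c, d, e, f, g, h, i, j
  1-simplices (18): aj, be, bg, bj, cf, cg, ch, cj, de, dg, di, dj, ef, ei, gh, gi, hi, hj
  2-simplices (5): cgh, chj, dei, dgi, ghi

so the chain groups are C_0 ≅ Z^10, C_1 ≅ Z^18, C_2 ≅ Z^5.

The boundary map ∂_1: C_1 → C_0 maps an edge to its endpoints' difference, ∂[p,q] = q − p. For instance
  ∂dj = j − d.
The 10×18 boundary matrix has rank 9 and Smith normal form diag(1,1,1,1,1,1,1,1,1).

∂_2: C_2 → C_1 acts by ∂[p,q,r] = [q,r] − [p,r] + [p,q]. For instance
  ∂ghi = hi − gi + gh,
  ∂chj = hj − cj + ch.
The 18×5 boundary matrix has rank 5 and Smith normal form diag(1,1,1,1,1).

Now H_k = ker ∂_k / im ∂_{k+1}, so:

  H_0: rank C_0 − rank ∂_1 = 10 − 9 = 1, and the invariant factors of ∂_1 are all 1, so H_0 = Z.
  H_1: rank ker ∂_1 − rank ∂_2 = (18 − 9) − 5 = 4, and the invariant factors of ∂_2 are all 1, so H_1 = Z^4.
  H_2: rank ker ∂_2 − rank ∂_3 = (5 − 5) − 0 = 0, and there is no ∂_3, so H_2 = 0.

Hence the Betti numbers are b_0 = 1, b_1 = 4, b_2 = 0.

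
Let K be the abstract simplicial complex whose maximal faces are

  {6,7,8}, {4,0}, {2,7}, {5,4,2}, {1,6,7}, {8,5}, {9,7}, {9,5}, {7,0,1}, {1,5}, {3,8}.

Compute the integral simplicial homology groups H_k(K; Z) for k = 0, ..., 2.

We work with the vertex ordering 0 < 1 < 2 < 3 < 4 < 5 < 6 < 7 < 8 < 9. The simplices of K, each written with vertices in increasing order, are:

  0-simplices (10): [0], [1], [2], [3], [4], [5], [6], [7], [8], [9]
  1-simplices (17): [0,1], [0,4], [0,7], [1,5], [1,6], [1,7], [2,4], [2,5], [2,7], [3,8], [4,5], [5,8], [5,9], [6,7], [6,8], [7,8], [7,9]
  2-simplices (4): [0,1,7], [1,6,7], [2,4,5], [6,7,8]

so the chain groups are C_0 ≅ Z^10, C_1 ≅ Z^17, C_2 ≅ Z^4.

The boundary map ∂_1: C_1 → C_0 sends each edge [p,q] (with p < q) to q − p. For instance
  ∂[2,4] = [4] − [2].
The 10×17 boundary matrix has rank 9 and Smith normal form diag(1,1,1,1,1,1,1,1,1).

The boundary map ∂_2: C_2 → C_1 acts by ∂[p,q,r] = [q,r] − [p,r] + [p,q]. For instance
  ∂[6,7,8] = [7,8] − [6,8] + [6,7],
  ∂[0,1,7] = [1,7] − [0,7] + [0,1].
The resulting 17×4 matrix has rank 4, and its Smith normal form has invariant factors (1,1,1,1).

From H_k ≅ ker(∂_k) / im(∂_{k+1}) we obtain:

  H_0: rank C_0 − rank ∂_1 = 10 − 9 = 1, and the invariant factors of ∂_1 are all 1, so H_0 ≅ Z.
  H_1: rank ker ∂_1 − rank ∂_2 = (17 − 9) − 4 = 4, and the invariant factors of ∂_2 are all 1, so H_1 ≅ Z^4.
  H_2: rank ker ∂_2 − rank ∂_3 = (4 − 4) − 0 = 0, and there is no ∂_3, so H_2 ≅ 0.

As a check, the Euler characteristic is 10 − 17 + 4 = -3, which agrees with 1 − 4 + 0 = -3.

H_0 ≅ Z,  H_1 ≅ Z^4,  H_2 = 0.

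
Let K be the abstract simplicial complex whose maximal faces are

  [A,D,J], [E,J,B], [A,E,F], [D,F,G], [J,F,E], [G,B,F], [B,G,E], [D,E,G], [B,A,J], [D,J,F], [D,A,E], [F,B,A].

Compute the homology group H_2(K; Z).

Order the vertices as A < B < D < E < F < G < J. Listing each simplex with vertices in this order, K has dimension 2 with simplices:

  0-simplices (7): A, B, D, E, F, G, J
  1-simplices (18): AB, AD, AE, AF, AJ, BE, BF, BG, BJ, DE, DF, DG, DJ, EF, EG, EJ, FG, FJ
  2-simplices (12): ABF, ABJ, ADE, ADJ, AEF, BEG, BEJ, BFG, DEG, DFG, DFJ, EFJ

giving chain groups C_0 ≅ Z^7, C_1 ≅ Z^18, C_2 ≅ Z^12.

The boundary map ∂_1: C_1 → C_0 maps an edge to its endpoints' difference, ∂[p,q] = q − p.
The resulting 7×18 matrix has rank 6, and its Smith normal form has invariant factors (1,1,1,1,1,1).

Boundary ∂_2: C_2 → C_1 acts by ∂[p,q,r] = [q,r] − [p,r] + [p,q]. For instance
  ∂ABJ = BJ − AJ + AB,
  ∂DFG = FG − DG + DF.
This gives a 18×12 integer matrix of rank 12; reducing to Smith normal form yields diagonal entries (1,1,1,1,1,1,1,1,1,1,1,2).

Reading off H_k = ker ∂_k / im ∂_{k+1}:

  H_2: rank ker ∂_2 − rank ∂_3 = (12 − 12) − 0 = 0, and there is no ∂_3, so H_2 = 0.

(K is a triangulation of the real projective plane RP^2.)

H_2 ≅ 0.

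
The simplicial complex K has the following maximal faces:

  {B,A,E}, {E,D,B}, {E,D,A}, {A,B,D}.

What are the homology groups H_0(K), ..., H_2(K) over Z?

H_0 = Z,  H_1 = 0,  H_2 = Z.

We work with the vertex ordering A < B < D < E. The simplices of K, each written with vertices in increasing order, are:

  0-simplices (4): A, B, D, E
  1-simplices (6): AB, AD, AE, BD, BE, DE
  2-simplices (4): ABD, ABE, ADE, BDE

giving chain groups C_0 ≅ Z^4, C_1 ≅ Z^6, C_2 ≅ Z^4.

∂_1: C_1 → C_0 maps an edge to its endpoints' difference, ∂[p,q] = q − p.
The resulting 4×6 matrix has rank 3, and its Smith normal form has invariant factors (1,1,1).

∂_2: C_2 → C_1 sends each 2-simplex [p,q,r] to [q,r] − [p,r] + [p,q]. For instance
  ∂ABE = BE − AE + AB,
  ∂BDE = DE − BE + BD.
The 6×4 boundary matrix has rank 3 and Smith normal form diag(1,1,1).

Computing H_k = (kernel of ∂_k) / (image of ∂_{k+1}):

  H_0: rank C_0 − rank ∂_1 = 4 − 3 = 1, and the invariant factors of ∂_1 are all 1, so H_0 ≅ Z.
  H_1: rank ker ∂_1 − rank ∂_2 = (6 − 3) − 3 = 0, and the invariant factors of ∂_2 are all 1, so H_1 ≅ 0.
  H_2: rank ker ∂_2 − rank ∂_3 = (4 − 3) − 0 = 1, and there is no ∂_3, so H_2 ≅ Z.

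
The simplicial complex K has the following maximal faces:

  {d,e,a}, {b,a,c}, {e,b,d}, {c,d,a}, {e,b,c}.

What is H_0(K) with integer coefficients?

H_0 = Z.

Order the vertices as a < b < c < d < e. Listing each simplex with vertices in this order, K has dimension 2 with simplices:

  0-simplices (5): a, b, c, d, e
  1-simplices (10): ab, ac, ad, ae, bc, bd, be, cd, ce, de
  2-simplices (5): abc, acd, ade, bce, bde

Hence C_0 ≅ Z^5, C_1 ≅ Z^10, C_2 ≅ Z^5.

Boundary ∂_1: C_1 → C_0 sends each edge [p,q] (with p < q) to q − p. For instance
  ∂bc = c − b.
As a 5×10 matrix over Z this has rank 4, with invariant factors (1,1,1,1).

∂_2: C_2 → C_1 sends each 2-simplex [p,q,r] to [q,r] − [p,r] + [p,q]. For instance
  ∂acd = cd − ad + ac,
  ∂abc = bc − ac + ab.
The resulting 10×5 matrix has rank 5, and its Smith normal form has invariant factors (1,1,1,1,1).

From H_k ≅ ker(∂_k) / im(∂_{k+1}) we obtain:

  H_0: rank C_0 − rank ∂_1 = 5 − 4 = 1, and the invariant factors of ∂_1 are all 1, so H_0 ≅ Z.

(K is a triangulation of the Möbius band.)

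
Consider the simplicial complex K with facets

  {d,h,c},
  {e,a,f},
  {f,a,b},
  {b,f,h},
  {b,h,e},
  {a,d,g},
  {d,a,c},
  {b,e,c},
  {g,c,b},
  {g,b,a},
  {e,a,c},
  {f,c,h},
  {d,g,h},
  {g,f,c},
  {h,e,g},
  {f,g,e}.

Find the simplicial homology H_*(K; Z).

H_0 = Z,  H_1 = Z^2,  H_2 = Z.

We work with the vertex ordering a < b < c < d < e < f < g < h. The simplices of K, each written with vertices in increasing order, are:

  0-simplices (8): a, b, c, d, e, f, g, h
  1-simplices (24): ab, ac, ad, ae, af, ag, bc, be, bf, bg, bh, cd, ce, cf, cg, ch, dg, dh, ef, eg, eh, fg, fh, gh
  2-simplices (16): abf, abg, acd, ace, adg, aef, bce, bcg, beh, bfh, cdh, cfg, cfh, dgh, efg, egh

Hence C_0 ≅ Z^8, C_1 ≅ Z^24, C_2 ≅ Z^16.

Boundary ∂_1: C_1 → C_0 is given by ∂[p,q] = [q] − [p].
As a 8×24 matrix over Z this has rank 7, with invariant factors (1,1,1,1,1,1,1).

∂_2: C_2 → C_1 acts by ∂[p,q,r] = [q,r] − [p,r] + [p,q]. For instance
  ∂adg = dg − ag + ad,
  ∂cfg = fg − cg + cf.
As a 24×16 matrix over Z this has rank 15, with invariant factors (1,1,1,1,1,1,1,1,1,1,1,1,1,1,1).

Reading off H_k = ker ∂_k / im ∂_{k+1}:

  H_0: rank C_0 − rank ∂_1 = 8 − 7 = 1, and the invariant factors of ∂_1 are all 1, so H_0 = Z.
  H_1: rank ker ∂_1 − rank ∂_2 = (24 − 7) − 15 = 2, and the invariant factors of ∂_2 are all 1, so H_1 = Z^2.
  H_2: rank ker ∂_2 − rank ∂_3 = (16 − 15) − 0 = 1, and there is no ∂_3, so H_2 = Z.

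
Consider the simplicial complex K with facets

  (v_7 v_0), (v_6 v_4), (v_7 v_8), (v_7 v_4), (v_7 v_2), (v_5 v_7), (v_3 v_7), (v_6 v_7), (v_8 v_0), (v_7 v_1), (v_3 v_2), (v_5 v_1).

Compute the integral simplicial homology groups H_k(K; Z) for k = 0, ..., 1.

H_0 ≅ Z,  H_1 ≅ Z^4.

Order the vertices as v_0 < v_1 < v_2 < v_3 < v_4 < v_5 < v_6 < v_7 < v_8. Listing each simplex with vertices in this order, K has dimension 1 with simplices:

  0-simplices (9): [v_0], [v_1], [v_2], [v_3], [v_4], [v_5], [v_6], [v_7], [v_8]
  1-simplices (12): [v_0,v_7], [v_0,v_8], [v_1,v_5], [v_1,v_7], [v_2,v_3], [v_2,v_7], [v_3,v_7], [v_4,v_6], [v_4,v_7], [v_5,v_7], [v_6,v_7], [v_7,v_8]

Hence C_0 ≅ Z^9, C_1 ≅ Z^12.

The boundary map ∂_1: C_1 → C_0 sends each edge [p,q] (with p < q) to q − p.
The 9×12 boundary matrix has rank 8 and Smith normal form diag(1,1,1,1,1,1,1,1).

Computing H_k = (kernel of ∂_k) / (image of ∂_{k+1}):

  H_0: rank C_0 − rank ∂_1 = 9 − 8 = 1, and the invariant factors of ∂_1 are all 1, so H_0 ≅ Z.
  H_1: rank ker ∂_1 − rank ∂_2 = (12 − 8) − 0 = 4, and there is no ∂_2, so H_1 ≅ Z^4.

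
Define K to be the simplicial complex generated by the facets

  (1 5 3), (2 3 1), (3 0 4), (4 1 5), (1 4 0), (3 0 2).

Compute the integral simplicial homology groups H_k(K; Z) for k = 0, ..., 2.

H_0 ≅ Z,  H_1 ≅ Z,  H_2 = 0.

Order the vertices as 0 < 1 < 2 < 3 < 4 < 5. Listing each simplex with vertices in this order, K has dimension 2 with simplices:

  0-simplices (6): [0], [1], [2], [3], [4], [5]
  1-simplices (12): [0,1], [0,2], [0,3], [0,4], [1,2], [1,3], [1,4], [1,5], [2,3], [3,4], [3,5], [4,5]
  2-simplices (6): [0,1,4], [0,2,3], [0,3,4], [1,2,3], [1,3,5], [1,4,5]

giving chain groups C_0 ≅ Z^6, C_1 ≅ Z^12, C_2 ≅ Z^6.

∂_1: C_1 → C_0 sends each edge [p,q] (with p < q) to q − p. For instance
  ∂[0,1] = [1] − [0].
As a 6×12 matrix over Z this has rank 5, with invariant factors (1,1,1,1,1).

Boundary ∂_2: C_2 → C_1 acts by ∂[p,q,r] = [q,r] − [p,r] + [p,q]. For instance
  ∂[0,3,4] = [3,4] − [0,4] + [0,3],
  ∂[1,2,3] = [2,3] − [1,3] + [1,2].
As a 12×6 matrix over Z this has rank 6, with invariant factors (1,1,1,1,1,1).

Now H_k = ker ∂_k / im ∂_{k+1}, so:

  H_0: rank C_0 − rank ∂_1 = 6 − 5 = 1, and the invariant factors of ∂_1 are all 1, so H_0 ≅ Z.
  H_1: rank ker ∂_1 − rank ∂_2 = (12 − 5) − 6 = 1, and the invariant factors of ∂_2 are all 1, so H_1 ≅ Z.
  H_2: rank ker ∂_2 − rank ∂_3 = (6 − 6) − 0 = 0, and there is no ∂_3, so H_2 ≅ 0.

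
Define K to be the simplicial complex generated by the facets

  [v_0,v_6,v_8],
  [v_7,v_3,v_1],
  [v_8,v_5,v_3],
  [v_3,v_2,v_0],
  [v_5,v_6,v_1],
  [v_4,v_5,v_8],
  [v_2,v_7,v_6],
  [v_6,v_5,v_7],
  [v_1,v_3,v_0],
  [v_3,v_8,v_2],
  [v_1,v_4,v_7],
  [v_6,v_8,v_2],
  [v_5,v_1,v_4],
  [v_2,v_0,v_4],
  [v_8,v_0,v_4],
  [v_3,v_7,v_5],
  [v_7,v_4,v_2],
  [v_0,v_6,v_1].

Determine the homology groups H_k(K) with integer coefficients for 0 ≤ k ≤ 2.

Order the vertices as v_0 < v_1 < v_2 < v_3 < v_4 < v_5 < v_6 < v_7 < v_8. Listing each simplex with vertices in this order, K has dimension 2 with simplices:

  0-simplices (9): [v_0], [v_1], [v_2], [v_3], [v_4], [v_5], [v_6], [v_7], [v_8]
  1-simplices (27): (27 of them)
  2-simplices (18): (18 of them)

giving chain groups C_0 ≅ Z^9, C_1 ≅ Z^27, C_2 ≅ Z^18.

∂_1: C_1 → C_0 sends each edge [p,q] (with p < q) to q − p.
The resulting 9×27 matrix has rank 8, and its Smith normal form has invariant factors (1,1,1,1,1,1,1,1).

The boundary map ∂_2: C_2 → C_1 sends each 2-simplex [p,q,r] to [q,r] − [p,r] + [p,q]. For instance
  ∂[v_0,v_1,v_6] = [v_1,v_6] − [v_0,v_6] + [v_0,v_1],
  ∂[v_4,v_5,v_8] = [v_5,v_8] − [v_4,v_8] + [v_4,v_5].
The resulting 27×18 matrix has rank 18, and its Smith normal form has invariant factors (1,1,1,1,1,1,1,1,1,1,1,1,1,1,1,1,1,2).

Computing H_k = (kernel of ∂_k) / (image of ∂_{k+1}):

  H_0: rank C_0 − rank ∂_1 = 9 − 8 = 1, and the invariant factors of ∂_1 are all 1, so H_0 ≅ Z.
  H_1: rank ker ∂_1 − rank ∂_2 = (27 − 8) − 18 = 1, and ∂_2 has invariant factor 2 > 1, so H_1 ≅ Z ⊕ Z/2.
  H_2: rank ker ∂_2 − rank ∂_3 = (18 − 18) − 0 = 0, and there is no ∂_3, so H_2 ≅ 0.

As a check, the Euler characteristic is 9 − 27 + 18 = 0, which agrees with 1 − 1 + 0 = 0.

H_0 ≅ Z,  H_1 ≅ Z ⊕ Z/2,  H_2 = 0.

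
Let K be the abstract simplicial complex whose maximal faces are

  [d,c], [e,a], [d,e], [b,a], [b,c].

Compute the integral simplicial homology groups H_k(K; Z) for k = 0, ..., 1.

K has 5 vertices, 5 edges.
rank ∂_0 = 0, rank ∂_1 = 4 ⇒ b_0 = 5 − 0 − 4 = 1; all invariant factors of ∂_1 are 1 so no torsion. So H_0 ≅ Z.
rank ∂_1 = 4, rank ∂_2 = 0 ⇒ b_1 = 5 − 4 − 0 = 1. So H_1 ≅ Z.

H_0 = Z,  H_1 = Z.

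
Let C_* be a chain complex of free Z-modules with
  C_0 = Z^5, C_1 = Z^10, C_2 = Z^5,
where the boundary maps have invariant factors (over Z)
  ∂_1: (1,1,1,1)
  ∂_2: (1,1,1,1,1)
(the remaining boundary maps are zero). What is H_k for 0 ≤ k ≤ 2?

H_0: b_0 = 5 − 0 − 4 = 1; torsion from ∂_1 factors > 1: none. So H_0 = Z.
H_1: b_1 = 10 − 4 − 5 = 1; torsion from ∂_2 factors > 1: none. So H_1 = Z.
H_2: b_2 = 5 − 5 − 0 = 0; torsion from ∂_3 factors > 1: none. So H_2 = 0.

H_0 = Z,  H_1 = Z,  H_2 = 0.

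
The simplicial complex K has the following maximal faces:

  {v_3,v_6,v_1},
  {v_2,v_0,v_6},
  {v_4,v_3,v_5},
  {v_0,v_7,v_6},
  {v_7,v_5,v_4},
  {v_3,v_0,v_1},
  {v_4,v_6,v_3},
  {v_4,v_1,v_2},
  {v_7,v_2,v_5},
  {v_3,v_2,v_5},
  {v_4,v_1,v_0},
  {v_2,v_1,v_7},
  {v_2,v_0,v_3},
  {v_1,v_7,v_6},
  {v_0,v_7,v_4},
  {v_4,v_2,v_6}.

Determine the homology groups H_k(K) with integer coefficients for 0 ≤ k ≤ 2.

Fix the vertex order v_0 < v_1 < v_2 < v_3 < v_4 < v_5 < v_6 < v_7 and write every simplex with vertices in increasing order. Then dim K = 2 and the simplices of K are:

  0-simplices (8): [v_0], [v_1], [v_2], [v_3], [v_4], [v_5], [v_6], [v_7]
  1-simplices (24): (24 of them)
  2-simplices (16): (16 of them)

so the chain groups are C_0 ≅ Z^8, C_1 ≅ Z^24, C_2 ≅ Z^16.

Boundary ∂_1: C_1 → C_0 is given by ∂[p,q] = [q] − [p].
The 8×24 boundary matrix has rank 7 and Smith normal form diag(1,1,1,1,1,1,1).

∂_2: C_2 → C_1 maps a triangle to the signed sum of its edges. For instance
  ∂[v_0,v_6,v_7] = [v_6,v_7] − [v_0,v_7] + [v_0,v_6],
  ∂[v_0,v_4,v_7] = [v_4,v_7] − [v_0,v_7] + [v_0,v_4].
This gives a 24×16 integer matrix of rank 15; reducing to Smith normal form yields diagonal entries (1,1,1,1,1,1,1,1,1,1,1,1,1,1,1).

Reading off H_k = ker ∂_k / im ∂_{k+1}:

  H_0: rank C_0 − rank ∂_1 = 8 − 7 = 1, and the invariant factors of ∂_1 are all 1, so H_0 = Z.
  H_1: rank ker ∂_1 − rank ∂_2 = (24 − 7) − 15 = 2, and the invariant factors of ∂_2 are all 1, so H_1 = Z^2.
  H_2: rank ker ∂_2 − rank ∂_3 = (16 − 15) − 0 = 1, and there is no ∂_3, so H_2 = Z.

H_0 = Z,  H_1 = Z^2,  H_2 = Z.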